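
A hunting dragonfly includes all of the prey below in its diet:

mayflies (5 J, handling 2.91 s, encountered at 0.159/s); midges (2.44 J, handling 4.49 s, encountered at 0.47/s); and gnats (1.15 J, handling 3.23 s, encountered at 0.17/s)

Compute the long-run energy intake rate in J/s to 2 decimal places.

0.52 J/s

R = Σλ_iE_i / (1 + Σλ_ih_i)
Numerator: 0.159×5 + 0.47×2.44 + 0.17×1.15 = 2.137
Denominator: 1 + 0.159×2.91 + 0.47×4.49 + 0.17×3.23 = 4.122
R = 2.137/4.122 = 0.5185 J/s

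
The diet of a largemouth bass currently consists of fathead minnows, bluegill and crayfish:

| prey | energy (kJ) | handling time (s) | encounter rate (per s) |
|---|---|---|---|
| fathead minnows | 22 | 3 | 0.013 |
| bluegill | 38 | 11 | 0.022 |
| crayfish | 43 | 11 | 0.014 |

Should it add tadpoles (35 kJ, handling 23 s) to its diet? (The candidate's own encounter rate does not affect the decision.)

Yes

On fathead minnows, bluegill and crayfish alone, R = ΣλE/(1+Σλh) = 1.724/1.435 = 1.201 kJ/s.
tadpoles: E/h = 35/23 = 1.522 kJ/s.
1.522 > 1.201, so adding tadpoles raises the average — include it.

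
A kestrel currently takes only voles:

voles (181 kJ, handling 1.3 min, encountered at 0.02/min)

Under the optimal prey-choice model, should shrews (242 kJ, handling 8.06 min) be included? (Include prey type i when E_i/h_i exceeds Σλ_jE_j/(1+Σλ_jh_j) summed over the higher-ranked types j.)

Yes

On voles alone, R = ΣλE/(1+Σλh) = 3.62/1.026 = 3.528 kJ/min.
shrews: E/h = 242/8.06 = 30.02 kJ/min.
Since 30.02 > R, including shrews increases the long-run rate.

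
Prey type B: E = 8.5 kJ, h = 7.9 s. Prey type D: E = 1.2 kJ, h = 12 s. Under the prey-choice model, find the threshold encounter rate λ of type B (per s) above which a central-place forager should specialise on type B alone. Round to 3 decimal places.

0.013 per s

Drop type D once their profitability E₂/h₂ falls below the rate achievable on type B alone: E₂/h₂ = λE₁/(1 + λh₁).
Solve for λ: λE₁h₂ = E₂(1 + λh₁) → λ(E₁h₂ − E₂h₁) = E₂ → λ = E₂/(E₁h₂ − E₂h₁).
λ = 1.2/(8.5×12 − 1.2×7.9) = 1.2/92.52 = 0.01297 per s.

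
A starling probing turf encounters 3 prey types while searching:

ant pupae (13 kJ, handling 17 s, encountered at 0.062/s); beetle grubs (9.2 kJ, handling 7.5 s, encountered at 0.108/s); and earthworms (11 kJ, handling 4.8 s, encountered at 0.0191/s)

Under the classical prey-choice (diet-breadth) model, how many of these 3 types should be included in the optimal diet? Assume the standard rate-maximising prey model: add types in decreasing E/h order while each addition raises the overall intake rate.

3

Profitabilities (E/h, kJ/s): earthworms 2.29, beetle grubs 1.23, ant pupae 0.765. Add prey in this order while the next type's profitability exceeds the intake rate on those already taken.
Rate on top 1: 0.1925. beetle grubs: 1.23 > 0.1925 → include.
Rate on top 2: 0.633. ant pupae: 0.765 > 0.633 → include.
Optimal diet: earthworms, beetle grubs, ant pupae — 3 of 3 types.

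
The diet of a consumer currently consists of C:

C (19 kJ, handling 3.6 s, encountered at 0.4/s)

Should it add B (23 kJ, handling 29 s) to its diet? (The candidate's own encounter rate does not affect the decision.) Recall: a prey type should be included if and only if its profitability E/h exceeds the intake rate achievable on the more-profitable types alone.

Current rate: (0.4×19)/(1 + 0.4×3.6) = 3.115 kJ/s.
Profitability of B: 23/29 = 0.7931 kJ/s.
0.7931 < 3.115, so adding B would lower the average — exclude it.

No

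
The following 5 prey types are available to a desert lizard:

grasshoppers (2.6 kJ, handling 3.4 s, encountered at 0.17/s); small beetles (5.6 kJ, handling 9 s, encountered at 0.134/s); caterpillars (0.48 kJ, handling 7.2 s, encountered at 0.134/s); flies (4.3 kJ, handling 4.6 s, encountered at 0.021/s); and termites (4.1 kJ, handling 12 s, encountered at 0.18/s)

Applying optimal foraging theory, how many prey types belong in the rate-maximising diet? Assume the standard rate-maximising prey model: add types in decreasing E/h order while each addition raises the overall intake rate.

3

Rank by E/h (kJ/s): flies 0.935, grasshoppers 0.765, small beetles 0.622, termites 0.342, caterpillars 0.0667. Include each in turn until the next type's E/h falls below the running intake rate.
Rate on top 1: 0.08235. grasshoppers: 0.765 > 0.08235 → include.
Rate on top 2: 0.3179. small beetles: 0.622 > 0.3179 → include.
Rate on top 3: 0.4453. termites: 0.342 < 0.4453 → exclude; stop.
Optimal diet: flies, grasshoppers, small beetles — 3 of 5 types.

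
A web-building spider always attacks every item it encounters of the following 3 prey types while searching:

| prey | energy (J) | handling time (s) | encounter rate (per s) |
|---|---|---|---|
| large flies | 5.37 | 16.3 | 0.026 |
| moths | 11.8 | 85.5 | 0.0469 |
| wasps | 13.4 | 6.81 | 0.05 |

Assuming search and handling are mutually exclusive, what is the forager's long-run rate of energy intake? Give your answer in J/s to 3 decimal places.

R = (0.026×5.37 + 0.0469×11.8 + 0.05×13.4) / (1 + 0.026×16.3 + 0.0469×85.5 + 0.05×6.81) = 1.363/5.774 = 0.2361 J/s.

0.236 J/s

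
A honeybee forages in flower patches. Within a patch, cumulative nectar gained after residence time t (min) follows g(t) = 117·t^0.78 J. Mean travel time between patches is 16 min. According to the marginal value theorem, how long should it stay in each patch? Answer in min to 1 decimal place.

Maximise g(t)/(T+t): set derivative to zero → g'(t)(T+t) = g(t).
g'(t) = 0.78·117·t^-0.22. Setting 0.78·117·t^-0.22 = 117·t^0.78/(16+t) gives 0.78(16+t) = t, so 0.22·t = 0.78×16.
t* = 0.78×16/0.22 = 56.73 min.

56.7 min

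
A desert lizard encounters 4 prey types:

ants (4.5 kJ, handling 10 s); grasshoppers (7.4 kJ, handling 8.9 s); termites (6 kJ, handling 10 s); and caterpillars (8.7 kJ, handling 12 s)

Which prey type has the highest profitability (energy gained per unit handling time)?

grasshoppers

In descending order of E/h:
grasshoppers: 7.4/8.9 = 0.831 kJ/s
caterpillars: 8.7/12 = 0.725 kJ/s
termites: 6/10 = 0.6 kJ/s
ants: 4.5/10 = 0.45 kJ/s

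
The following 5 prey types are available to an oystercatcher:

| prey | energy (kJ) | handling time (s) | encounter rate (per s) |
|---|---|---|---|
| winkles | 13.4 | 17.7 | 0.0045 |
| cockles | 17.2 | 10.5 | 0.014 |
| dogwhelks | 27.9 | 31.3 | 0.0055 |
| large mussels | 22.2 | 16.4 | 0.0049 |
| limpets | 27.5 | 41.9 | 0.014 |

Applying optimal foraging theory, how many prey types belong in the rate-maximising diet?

5

Rank by E/h (kJ/s): cockles 1.64, large mussels 1.35, dogwhelks 0.891, winkles 0.757, limpets 0.656. Include each in turn until the next type's E/h falls below the running intake rate.
Rate on top 1: 0.2099. large mussels: 1.35 > 0.2099 → include.
Rate on top 2: 0.2848. dogwhelks: 0.891 > 0.2848 → include.
Rate on top 3: 0.3594. winkles: 0.757 > 0.3594 → include.
Rate on top 4: 0.3808. limpets: 0.656 > 0.3808 → include.
Optimal diet: cockles, large mussels, dogwhelks, winkles, limpets — 5 of 5 types.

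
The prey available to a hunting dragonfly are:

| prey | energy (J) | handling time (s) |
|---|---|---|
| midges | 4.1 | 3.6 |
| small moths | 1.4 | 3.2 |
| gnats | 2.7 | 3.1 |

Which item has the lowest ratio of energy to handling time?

In descending order of E/h:
midges: 4.1/3.6 = 1.14 J/s
gnats: 2.7/3.1 = 0.871 J/s
small moths: 1.4/3.2 = 0.437 J/s

small moths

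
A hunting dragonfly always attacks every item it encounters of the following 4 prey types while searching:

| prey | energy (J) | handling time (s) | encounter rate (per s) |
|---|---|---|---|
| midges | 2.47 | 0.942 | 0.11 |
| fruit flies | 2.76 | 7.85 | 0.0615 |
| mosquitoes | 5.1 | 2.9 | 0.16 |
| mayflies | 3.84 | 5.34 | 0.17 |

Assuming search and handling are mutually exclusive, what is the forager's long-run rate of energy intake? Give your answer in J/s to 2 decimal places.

0.65 J/s

R = (0.11×2.47 + 0.0615×2.76 + 0.16×5.1 + 0.17×3.84) / (1 + 0.11×0.942 + 0.0615×7.85 + 0.16×2.9 + 0.17×5.34) = 1.91/2.958 = 0.6457 J/s.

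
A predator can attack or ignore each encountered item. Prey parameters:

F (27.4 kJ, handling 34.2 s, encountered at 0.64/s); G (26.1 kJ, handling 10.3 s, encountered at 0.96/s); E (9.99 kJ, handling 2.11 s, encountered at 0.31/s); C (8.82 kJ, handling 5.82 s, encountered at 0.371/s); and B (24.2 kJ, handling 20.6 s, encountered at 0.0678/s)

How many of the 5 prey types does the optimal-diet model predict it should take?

2

Rank by E/h (kJ/s): E 4.73, G 2.53, C 1.52, B 1.17, F 0.801. Include each in turn until the next type's E/h falls below the running intake rate.
Rate on top 1: 1.872. G: 2.53 > 1.872 → include.
Rate on top 2: 2.439. C: 1.52 < 2.439 → exclude; stop.
Optimal diet: E, G — 2 of 5 types.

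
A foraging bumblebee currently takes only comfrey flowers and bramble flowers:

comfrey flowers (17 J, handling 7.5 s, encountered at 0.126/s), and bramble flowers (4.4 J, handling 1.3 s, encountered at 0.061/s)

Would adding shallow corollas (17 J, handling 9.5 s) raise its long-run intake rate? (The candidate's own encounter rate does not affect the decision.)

Intake rate on the current diet: R = (0.126×17 + 0.061×4.4) / (1 + 0.126×7.5 + 0.061×1.3) = 2.41/2.024 = 1.191 J/s.
Profitability of shallow corollas: 17/9.5 = 1.789 J/s.
1.789 > 1.191, so adding shallow corollas raises the average — include it.

Yes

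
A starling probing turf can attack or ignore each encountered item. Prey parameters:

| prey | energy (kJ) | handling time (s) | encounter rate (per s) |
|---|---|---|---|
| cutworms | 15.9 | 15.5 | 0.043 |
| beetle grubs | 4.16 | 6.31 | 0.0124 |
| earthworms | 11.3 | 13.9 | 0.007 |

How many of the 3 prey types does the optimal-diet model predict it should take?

3

Rank by E/h (kJ/s): cutworms 1.03, earthworms 0.813, beetle grubs 0.659. Include each in turn until the next type's E/h falls below the running intake rate.
Rate on top 1: 0.4103. earthworms: 0.813 > 0.4103 → include.
Rate on top 2: 0.4325. beetle grubs: 0.659 > 0.4325 → include.
Optimal diet: cutworms, earthworms, beetle grubs — 3 of 3 types.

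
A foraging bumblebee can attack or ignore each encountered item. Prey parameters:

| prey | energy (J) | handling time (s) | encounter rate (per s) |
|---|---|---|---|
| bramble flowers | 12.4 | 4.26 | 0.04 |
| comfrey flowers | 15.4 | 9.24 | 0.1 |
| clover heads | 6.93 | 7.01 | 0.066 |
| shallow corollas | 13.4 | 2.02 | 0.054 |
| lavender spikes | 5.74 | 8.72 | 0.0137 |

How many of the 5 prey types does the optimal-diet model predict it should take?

3

Profitabilities (E/h, J/s): shallow corollas 6.63, bramble flowers 2.91, comfrey flowers 1.67, clover heads 0.989, lavender spikes 0.658. Add prey in this order while the next type's profitability exceeds the intake rate on those already taken.
Rate on top 1: 0.6524. bramble flowers: 2.91 > 0.6524 → include.
Rate on top 2: 0.9532. comfrey flowers: 1.67 > 0.9532 → include.
Rate on top 3: 1.252. clover heads: 0.989 < 1.252 → exclude; stop.
Optimal diet: shallow corollas, bramble flowers, comfrey flowers — 3 of 5 types.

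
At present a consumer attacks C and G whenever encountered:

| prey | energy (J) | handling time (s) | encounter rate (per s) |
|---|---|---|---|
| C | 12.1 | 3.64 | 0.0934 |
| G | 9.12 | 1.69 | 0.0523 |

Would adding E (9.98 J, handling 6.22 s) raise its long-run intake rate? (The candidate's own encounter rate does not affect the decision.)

Yes

Current rate: (0.0934×12.1 + 0.0523×9.12)/(1 + 0.0934×3.64 + 0.0523×1.69) = 1.125 J/s.
E: E/h = 9.98/6.22 = 1.605 J/s.
1.605 > 1.125, so adding E raises the average — include it.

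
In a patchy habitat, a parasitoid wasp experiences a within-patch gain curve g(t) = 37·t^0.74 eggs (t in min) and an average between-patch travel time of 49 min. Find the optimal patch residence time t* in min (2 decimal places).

Optimal t* satisfies g'(t*) = g(t*)/(T + t*).
g'(t) = 0.74·37·t^-0.26. Setting 0.74·37·t^-0.26 = 37·t^0.74/(49+t) gives 0.74(49+t) = t, so 0.26·t = 0.74×49.
t* = 0.74×49/0.26 = 139.5 min.

139.46 min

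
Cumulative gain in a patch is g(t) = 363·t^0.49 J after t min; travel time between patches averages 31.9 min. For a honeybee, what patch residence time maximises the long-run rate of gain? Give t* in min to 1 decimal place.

30.6 min

By the marginal value theorem, leave when the instantaneous gain rate g'(t) equals the habitat-wide average g(t)/(T + t).
g'(t) = 0.49·363·t^-0.51. Setting 0.49·363·t^-0.51 = 363·t^0.49/(31.9+t) gives 0.49(31.9+t) = t, so 0.51·t = 0.49×31.9.
t* = 0.49×31.9/0.51 = 30.65 min.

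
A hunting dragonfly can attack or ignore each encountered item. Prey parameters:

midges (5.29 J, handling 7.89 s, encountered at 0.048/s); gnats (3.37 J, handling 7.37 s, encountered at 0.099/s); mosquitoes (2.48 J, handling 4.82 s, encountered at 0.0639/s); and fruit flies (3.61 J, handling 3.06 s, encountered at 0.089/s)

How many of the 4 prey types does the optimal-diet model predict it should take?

E/h in descending order: fruit flies 1.18, midges 0.67, mosquitoes 0.515, gnats 0.457 J/s. The optimal diet is the largest prefix of this list for which every included type satisfies E_i/h_i > R on the types above it.
Rate on top 1: 0.2525. midges: 0.67 > 0.2525 → include.
Rate on top 2: 0.3484. mosquitoes: 0.515 > 0.3484 → include.
Rate on top 3: 0.3745. gnats: 0.457 > 0.3745 → include.
Optimal diet: fruit flies, midges, mosquitoes, gnats — 4 of 4 types.

4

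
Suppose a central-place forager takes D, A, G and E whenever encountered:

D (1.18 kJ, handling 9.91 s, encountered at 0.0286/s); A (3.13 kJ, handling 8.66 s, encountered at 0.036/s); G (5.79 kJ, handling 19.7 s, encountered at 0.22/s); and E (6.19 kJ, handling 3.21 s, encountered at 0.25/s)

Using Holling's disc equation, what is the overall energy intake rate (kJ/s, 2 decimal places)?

R = (0.0286×1.18 + 0.036×3.13 + 0.22×5.79 + 0.25×6.19) / (1 + 0.0286×9.91 + 0.036×8.66 + 0.22×19.7 + 0.25×3.21) = 2.968/6.732 = 0.4409 kJ/s.

0.44 kJ/s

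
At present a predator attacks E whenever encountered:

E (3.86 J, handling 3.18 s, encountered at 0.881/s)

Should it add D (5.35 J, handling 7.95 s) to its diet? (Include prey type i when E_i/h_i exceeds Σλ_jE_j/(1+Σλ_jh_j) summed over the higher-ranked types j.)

No

Intake rate on the current diet: R = (0.881×3.86) / (1 + 0.881×3.18) = 3.401/3.802 = 0.8945 J/s.
D: E/h = 5.35/7.95 = 0.673 J/s.
0.673 < 0.8945, so adding D would lower the average — exclude it.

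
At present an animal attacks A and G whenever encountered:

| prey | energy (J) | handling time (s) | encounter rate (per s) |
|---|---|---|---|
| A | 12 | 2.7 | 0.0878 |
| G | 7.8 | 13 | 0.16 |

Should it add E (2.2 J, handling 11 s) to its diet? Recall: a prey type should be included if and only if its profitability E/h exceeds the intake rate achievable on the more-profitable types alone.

Current rate: (0.0878×12 + 0.16×7.8)/(1 + 0.0878×2.7 + 0.16×13) = 0.6939 J/s.
E: E/h = 2.2/11 = 0.2 J/s.
0.2 < 0.6939, so adding E would lower the average — exclude it.

No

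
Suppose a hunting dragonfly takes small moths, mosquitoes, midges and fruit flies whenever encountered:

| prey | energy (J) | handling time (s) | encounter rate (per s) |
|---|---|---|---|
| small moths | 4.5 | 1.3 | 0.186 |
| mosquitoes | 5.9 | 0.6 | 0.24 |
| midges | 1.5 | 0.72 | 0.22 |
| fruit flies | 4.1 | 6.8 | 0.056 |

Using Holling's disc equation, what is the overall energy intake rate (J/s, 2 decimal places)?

Energy encountered per unit search time: 0.186×4.5 + 0.24×5.9 + 0.22×1.5 + 0.056×4.1 = 2.813 J/s.
Handling time per unit search time: 0.186×1.3 + 0.24×0.6 + 0.22×0.72 + 0.056×6.8 = 0.925.
Rate = 2.813/(1 + 0.925) = 1.461 J/s.

1.46 J/s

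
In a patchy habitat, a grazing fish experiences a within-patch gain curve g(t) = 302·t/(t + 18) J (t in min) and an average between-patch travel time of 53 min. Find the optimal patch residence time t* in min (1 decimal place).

30.9 min

By the marginal value theorem, leave when the instantaneous gain rate g'(t) equals the habitat-wide average g(t)/(T + t).
g'(t) = 302·18/(t + 18)². Setting 302·18/(t+18)² = 302t/[(t+18)(53+t)] gives 18(53+t) = t(t+18), so t² = 18×53 = 954.
t* = √954 = 30.89 min.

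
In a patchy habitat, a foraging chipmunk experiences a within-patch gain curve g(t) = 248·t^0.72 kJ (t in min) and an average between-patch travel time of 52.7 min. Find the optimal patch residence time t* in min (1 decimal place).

135.5 min

By the marginal value theorem, leave when the instantaneous gain rate g'(t) equals the habitat-wide average g(t)/(T + t).
g'(t) = 0.72·248·t^-0.28. Setting 0.72·248·t^-0.28 = 248·t^0.72/(52.7+t) gives 0.72(52.7+t) = t, so 0.28·t = 0.72×52.7.
t* = 0.72×52.7/0.28 = 135.5 min.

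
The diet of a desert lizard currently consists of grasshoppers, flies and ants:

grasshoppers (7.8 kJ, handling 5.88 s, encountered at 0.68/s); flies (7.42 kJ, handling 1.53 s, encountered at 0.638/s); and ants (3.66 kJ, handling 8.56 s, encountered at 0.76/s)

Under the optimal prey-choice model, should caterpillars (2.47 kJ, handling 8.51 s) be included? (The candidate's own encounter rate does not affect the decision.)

No

Intake rate on the current diet: R = (0.68×7.8 + 0.638×7.42 + 0.76×3.66) / (1 + 0.68×5.88 + 0.638×1.53 + 0.76×8.56) = 12.82/12.48 = 1.027 kJ/s.
caterpillars: E/h = 2.47/8.51 = 0.2902 kJ/s.
0.2902 < 1.027, so adding caterpillars would lower the average — exclude it.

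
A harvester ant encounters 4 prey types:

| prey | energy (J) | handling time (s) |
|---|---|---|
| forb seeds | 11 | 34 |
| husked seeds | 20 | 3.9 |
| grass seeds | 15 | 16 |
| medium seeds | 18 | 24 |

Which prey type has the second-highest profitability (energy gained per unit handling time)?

grass seeds

Profitability E/h (J/s): forb seeds = 11/34 = 0.324, husked seeds = 20/3.9 = 5.13, grass seeds = 15/16 = 0.938, medium seeds = 18/24 = 0.75.
Ranked: husked seeds > grass seeds > medium seeds > forb seeds.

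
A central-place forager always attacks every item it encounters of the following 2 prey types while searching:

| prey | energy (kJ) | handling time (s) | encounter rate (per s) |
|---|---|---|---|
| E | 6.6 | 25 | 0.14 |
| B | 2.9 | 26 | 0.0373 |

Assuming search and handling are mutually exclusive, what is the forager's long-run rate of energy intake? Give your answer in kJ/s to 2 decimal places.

R = Σλ_iE_i / (1 + Σλ_ih_i)
Numerator: 0.14×6.6 + 0.0373×2.9 = 1.032
Denominator: 1 + 0.14×25 + 0.0373×26 = 5.47
R = 1.032/5.47 = 0.1887 kJ/s

0.19 kJ/s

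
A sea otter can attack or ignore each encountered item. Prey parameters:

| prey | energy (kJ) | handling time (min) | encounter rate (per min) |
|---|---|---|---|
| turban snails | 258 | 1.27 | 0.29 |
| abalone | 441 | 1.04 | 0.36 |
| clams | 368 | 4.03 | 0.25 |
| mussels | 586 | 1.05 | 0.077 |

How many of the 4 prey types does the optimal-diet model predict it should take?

Rank by E/h (kJ/min): mussels 558, abalone 424, turban snails 203, clams 91.3. Include each in turn until the next type's E/h falls below the running intake rate.
Rate on top 1: 41.75. abalone: 424 > 41.75 → include.
Rate on top 2: 140.1. turban snails: 203 > 140.1 → include.
Rate on top 3: 152.8. clams: 91.3 < 152.8 → exclude; stop.
Optimal diet: mussels, abalone, turban snails — 3 of 4 types.

3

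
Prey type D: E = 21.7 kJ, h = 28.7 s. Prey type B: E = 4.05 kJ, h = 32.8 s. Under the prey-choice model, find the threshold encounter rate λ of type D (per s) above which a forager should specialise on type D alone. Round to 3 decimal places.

The zero-one rule: include type B iff E₂/h₂ > λE₁/(1+λh₁). Equality gives the switch point.
λE₁h₂ = E₂ + λE₂h₁ ⇒ λ = E₂/(E₁h₂ − E₂h₁) = 4.05/(711.8 − 116.2) = 0.006801 per s.

0.007 per s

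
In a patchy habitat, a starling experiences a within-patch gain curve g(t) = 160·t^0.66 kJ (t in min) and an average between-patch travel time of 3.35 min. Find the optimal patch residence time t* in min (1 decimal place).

By the marginal value theorem, leave when the instantaneous gain rate g'(t) equals the habitat-wide average g(t)/(T + t).
g'(t) = 0.66·160·t^-0.34. Setting 0.66·160·t^-0.34 = 160·t^0.66/(3.35+t) gives 0.66(3.35+t) = t, so 0.34·t = 0.66×3.35.
t* = 0.66×3.35/0.34 = 6.503 min.

6.5 min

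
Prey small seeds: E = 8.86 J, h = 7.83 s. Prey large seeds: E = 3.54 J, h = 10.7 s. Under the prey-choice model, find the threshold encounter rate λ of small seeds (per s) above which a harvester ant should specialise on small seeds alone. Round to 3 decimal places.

0.053 per s

At the threshold, the rate on small seeds alone equals the profitability of large seeds: λ·8.86/(1 + λ·7.83) = 3.54/10.7 = 0.3308.
Rearranging, λ(8.86 − 0.3308×7.83) = 0.3308, so λ = 0.3308/6.27 = 0.05277 per s.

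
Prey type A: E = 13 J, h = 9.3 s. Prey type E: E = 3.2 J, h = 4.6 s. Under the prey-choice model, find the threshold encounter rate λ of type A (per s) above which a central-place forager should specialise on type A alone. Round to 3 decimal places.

The zero-one rule: include type E iff E₂/h₂ > λE₁/(1+λh₁). Equality gives the switch point.
λE₁h₂ = E₂ + λE₂h₁ ⇒ λ = E₂/(E₁h₂ − E₂h₁) = 3.2/(59.8 − 29.76) = 0.1065 per s.

0.107 per s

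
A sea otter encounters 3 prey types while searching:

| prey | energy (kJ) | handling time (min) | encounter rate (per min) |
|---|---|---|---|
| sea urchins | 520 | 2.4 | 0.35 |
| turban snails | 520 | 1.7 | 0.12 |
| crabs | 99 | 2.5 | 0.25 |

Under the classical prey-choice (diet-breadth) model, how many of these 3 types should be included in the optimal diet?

2

E/h in descending order: turban snails 306, sea urchins 217, crabs 39.6 kJ/min. The optimal diet is the largest prefix of this list for which every included type satisfies E_i/h_i > R on the types above it.
Rate on top 1: 51.83. sea urchins: 217 > 51.83 → include.
Rate on top 2: 119.6. crabs: 39.6 < 119.6 → exclude; stop.
Optimal diet: turban snails, sea urchins — 2 of 3 types.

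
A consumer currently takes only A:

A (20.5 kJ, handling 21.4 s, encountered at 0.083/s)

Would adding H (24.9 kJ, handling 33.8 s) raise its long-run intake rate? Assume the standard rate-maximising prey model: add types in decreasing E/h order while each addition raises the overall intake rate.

Yes

Intake rate on the current diet: R = (0.083×20.5) / (1 + 0.083×21.4) = 1.702/2.776 = 0.6129 kJ/s.
Profitability of H: 24.9/33.8 = 0.7367 kJ/s.
0.7367 > 0.6129, so adding H raises the average — include it.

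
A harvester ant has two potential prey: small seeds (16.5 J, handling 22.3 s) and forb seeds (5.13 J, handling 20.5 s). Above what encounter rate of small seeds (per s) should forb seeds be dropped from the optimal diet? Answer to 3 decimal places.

0.023 per s

At the threshold, the rate on small seeds alone equals the profitability of forb seeds: λ·16.5/(1 + λ·22.3) = 5.13/20.5 = 0.2502.
Rearranging, λ(16.5 − 0.2502×22.3) = 0.2502, so λ = 0.2502/10.92 = 0.02292 per s.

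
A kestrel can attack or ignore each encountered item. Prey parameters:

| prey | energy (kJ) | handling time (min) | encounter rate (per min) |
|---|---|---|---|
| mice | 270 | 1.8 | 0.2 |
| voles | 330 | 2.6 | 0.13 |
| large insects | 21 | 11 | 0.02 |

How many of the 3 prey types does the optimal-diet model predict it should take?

2

E/h in descending order: mice 150, voles 127, large insects 1.91 kJ/min. The optimal diet is the largest prefix of this list for which every included type satisfies E_i/h_i > R on the types above it.
Rate on top 1: 39.71. voles: 127 > 39.71 → include.
Rate on top 2: 57.07. large insects: 1.91 < 57.07 → exclude; stop.
Optimal diet: mice, voles — 2 of 3 types.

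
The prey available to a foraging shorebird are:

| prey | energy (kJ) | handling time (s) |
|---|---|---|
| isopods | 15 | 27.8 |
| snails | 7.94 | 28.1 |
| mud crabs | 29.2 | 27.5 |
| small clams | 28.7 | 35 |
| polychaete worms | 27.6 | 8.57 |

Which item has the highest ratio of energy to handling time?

polychaete worms

In descending order of E/h:
polychaete worms: 27.6/8.57 = 3.22 kJ/s
mud crabs: 29.2/27.5 = 1.06 kJ/s
small clams: 28.7/35 = 0.82 kJ/s
isopods: 15/27.8 = 0.54 kJ/s
snails: 7.94/28.1 = 0.283 kJ/s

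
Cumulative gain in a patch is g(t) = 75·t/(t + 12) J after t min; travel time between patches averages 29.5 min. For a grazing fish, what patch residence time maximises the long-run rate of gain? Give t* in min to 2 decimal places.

18.81 min

By the marginal value theorem, leave when the instantaneous gain rate g'(t) equals the habitat-wide average g(t)/(T + t).
g'(t) = 75·12/(t + 12)². Setting 75·12/(t+12)² = 75t/[(t+12)(29.5+t)] gives 12(29.5+t) = t(t+12), so t² = 12×29.5 = 354.
t* = √354 = 18.81 min.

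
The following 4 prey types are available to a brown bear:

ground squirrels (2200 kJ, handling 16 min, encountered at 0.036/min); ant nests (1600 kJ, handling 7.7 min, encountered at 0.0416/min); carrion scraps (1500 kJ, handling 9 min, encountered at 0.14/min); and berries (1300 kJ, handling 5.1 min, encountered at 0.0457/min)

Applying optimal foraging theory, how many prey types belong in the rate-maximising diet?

Rank by E/h (kJ/min): berries 255, ant nests 208, carrion scraps 167, ground squirrels 138. Include each in turn until the next type's E/h falls below the running intake rate.
Rate on top 1: 48.18. ant nests: 208 > 48.18 → include.
Rate on top 2: 81.09. carrion scraps: 167 > 81.09 → include.
Rate on top 3: 119.4. ground squirrels: 138 > 119.4 → include.
Optimal diet: berries, ant nests, carrion scraps, ground squirrels — 4 of 4 types.

4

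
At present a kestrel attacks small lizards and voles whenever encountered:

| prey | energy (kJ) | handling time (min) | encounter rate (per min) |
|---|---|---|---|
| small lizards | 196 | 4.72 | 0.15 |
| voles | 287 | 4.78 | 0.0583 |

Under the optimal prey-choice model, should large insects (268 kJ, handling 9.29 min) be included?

On small lizards and voles alone, R = ΣλE/(1+Σλh) = 46.13/1.987 = 23.22 kJ/min.
Profitability of large insects: 268/9.29 = 28.85 kJ/min.
Since 28.85 > R, including large insects increases the long-run rate.

Yes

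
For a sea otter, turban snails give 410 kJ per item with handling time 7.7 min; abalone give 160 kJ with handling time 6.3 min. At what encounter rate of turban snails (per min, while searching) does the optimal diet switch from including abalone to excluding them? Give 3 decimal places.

Drop abalone once their profitability E₂/h₂ falls below the rate achievable on turban snails alone: E₂/h₂ = λE₁/(1 + λh₁).
Solve for λ: λE₁h₂ = E₂(1 + λh₁) → λ(E₁h₂ − E₂h₁) = E₂ → λ = E₂/(E₁h₂ − E₂h₁).
λ = 160/(410×6.3 − 160×7.7) = 160/1351 = 0.1184 per min.

0.118 per min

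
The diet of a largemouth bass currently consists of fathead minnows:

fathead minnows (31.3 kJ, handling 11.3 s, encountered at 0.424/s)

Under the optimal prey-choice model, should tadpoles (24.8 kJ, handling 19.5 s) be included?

No

Intake rate on the current diet: R = (0.424×31.3) / (1 + 0.424×11.3) = 13.27/5.791 = 2.292 kJ/s.
tadpoles: E/h = 24.8/19.5 = 1.272 kJ/s.
1.272 < 2.292, so adding tadpoles would lower the average — exclude it.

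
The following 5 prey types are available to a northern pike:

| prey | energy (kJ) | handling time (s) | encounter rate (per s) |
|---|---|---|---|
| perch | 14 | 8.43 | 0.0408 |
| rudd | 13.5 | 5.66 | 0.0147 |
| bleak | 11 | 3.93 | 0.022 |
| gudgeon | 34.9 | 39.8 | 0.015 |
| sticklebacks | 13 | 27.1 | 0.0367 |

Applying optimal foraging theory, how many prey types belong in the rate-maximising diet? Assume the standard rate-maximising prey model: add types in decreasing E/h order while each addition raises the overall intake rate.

4

Profitabilities (E/h, kJ/s): bleak 2.8, rudd 2.39, perch 1.66, gudgeon 0.877, sticklebacks 0.48. Add prey in this order while the next type's profitability exceeds the intake rate on those already taken.
Rate on top 1: 0.2227. rudd: 2.39 > 0.2227 → include.
Rate on top 2: 0.3766. perch: 1.66 > 0.3766 → include.
Rate on top 3: 0.6684. gudgeon: 0.877 > 0.6684 → include.
Rate on top 4: 0.7274. sticklebacks: 0.48 < 0.7274 → exclude; stop.
Optimal diet: bleak, rudd, perch, gudgeon — 4 of 5 types.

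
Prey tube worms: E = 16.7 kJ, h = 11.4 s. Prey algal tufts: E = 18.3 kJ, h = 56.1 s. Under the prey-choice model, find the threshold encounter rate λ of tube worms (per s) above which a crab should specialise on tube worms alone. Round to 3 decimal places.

Drop algal tufts once their profitability E₂/h₂ falls below the rate achievable on tube worms alone: E₂/h₂ = λE₁/(1 + λh₁).
Solve for λ: λE₁h₂ = E₂(1 + λh₁) → λ(E₁h₂ − E₂h₁) = E₂ → λ = E₂/(E₁h₂ − E₂h₁).
λ = 18.3/(16.7×56.1 − 18.3×11.4) = 18.3/728.2 = 0.02513 per s.

0.025 per s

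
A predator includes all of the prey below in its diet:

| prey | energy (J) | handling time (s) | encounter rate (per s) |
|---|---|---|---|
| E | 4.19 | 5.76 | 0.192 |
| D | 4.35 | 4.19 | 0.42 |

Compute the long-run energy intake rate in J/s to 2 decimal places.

R = (0.192×4.19 + 0.42×4.35) / (1 + 0.192×5.76 + 0.42×4.19) = 2.631/3.866 = 0.6807 J/s.

0.68 J/s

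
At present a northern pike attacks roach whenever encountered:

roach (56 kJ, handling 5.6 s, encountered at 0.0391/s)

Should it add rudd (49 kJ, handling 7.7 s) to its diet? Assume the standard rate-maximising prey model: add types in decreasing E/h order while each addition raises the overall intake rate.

Yes

Intake rate on the current diet: R = (0.0391×56) / (1 + 0.0391×5.6) = 2.19/1.219 = 1.796 kJ/s.
rudd: E/h = 49/7.7 = 6.364 kJ/s.
6.364 > 1.796, so adding rudd raises the average — include it.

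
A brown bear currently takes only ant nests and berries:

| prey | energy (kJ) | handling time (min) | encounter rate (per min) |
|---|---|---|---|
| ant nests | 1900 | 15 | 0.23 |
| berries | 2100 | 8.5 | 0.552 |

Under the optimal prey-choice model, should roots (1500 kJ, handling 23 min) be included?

No

Intake rate on the current diet: R = (0.23×1900 + 0.552×2100) / (1 + 0.23×15 + 0.552×8.5) = 1596/9.142 = 174.6 kJ/min.
Profitability of roots: 1500/23 = 65.22 kJ/min.
Since 65.22 < R, time spent handling roots is better spent searching.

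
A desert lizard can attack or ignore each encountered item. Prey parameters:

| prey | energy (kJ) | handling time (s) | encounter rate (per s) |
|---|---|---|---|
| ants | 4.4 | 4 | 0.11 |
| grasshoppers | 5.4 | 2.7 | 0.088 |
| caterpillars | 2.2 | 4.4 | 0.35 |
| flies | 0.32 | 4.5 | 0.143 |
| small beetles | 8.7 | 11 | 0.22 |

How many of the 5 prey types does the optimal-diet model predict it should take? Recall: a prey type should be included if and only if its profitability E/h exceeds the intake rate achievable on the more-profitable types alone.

3

Profitabilities (E/h, kJ/s): grasshoppers 2, ants 1.1, small beetles 0.791, caterpillars 0.5, flies 0.0711. Add prey in this order while the next type's profitability exceeds the intake rate on those already taken.
Rate on top 1: 0.384. ants: 1.1 > 0.384 → include.
Rate on top 2: 0.5718. small beetles: 0.791 > 0.5718 → include.
Rate on top 3: 0.7012. caterpillars: 0.5 < 0.7012 → exclude; stop.
Optimal diet: grasshoppers, ants, small beetles — 3 of 5 types.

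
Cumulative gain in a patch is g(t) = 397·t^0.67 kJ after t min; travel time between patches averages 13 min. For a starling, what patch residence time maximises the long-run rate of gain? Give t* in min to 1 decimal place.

26.4 min

Maximise g(t)/(T+t): set derivative to zero → g'(t)(T+t) = g(t).
g'(t) = 0.67·397·t^-0.33. Setting 0.67·397·t^-0.33 = 397·t^0.67/(13+t) gives 0.67(13+t) = t, so 0.33·t = 0.67×13.
t* = 0.67×13/0.33 = 26.39 min.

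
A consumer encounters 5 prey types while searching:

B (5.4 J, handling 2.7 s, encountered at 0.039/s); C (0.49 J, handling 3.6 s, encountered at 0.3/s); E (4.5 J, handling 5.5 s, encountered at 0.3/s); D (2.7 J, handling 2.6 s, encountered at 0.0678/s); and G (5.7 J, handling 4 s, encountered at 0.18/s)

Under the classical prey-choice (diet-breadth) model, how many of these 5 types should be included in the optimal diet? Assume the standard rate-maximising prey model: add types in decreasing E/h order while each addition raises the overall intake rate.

E/h in descending order: B 2, G 1.43, D 1.04, E 0.818, C 0.136 J/s. The optimal diet is the largest prefix of this list for which every included type satisfies E_i/h_i > R on the types above it.
Rate on top 1: 0.1905. G: 1.43 > 0.1905 → include.
Rate on top 2: 0.6775. D: 1.04 > 0.6775 → include.
Rate on top 3: 0.7093. E: 0.818 > 0.7093 → include.
Rate on top 4: 0.7585. C: 0.136 < 0.7585 → exclude; stop.
Optimal diet: B, G, D, E — 4 of 5 types.

4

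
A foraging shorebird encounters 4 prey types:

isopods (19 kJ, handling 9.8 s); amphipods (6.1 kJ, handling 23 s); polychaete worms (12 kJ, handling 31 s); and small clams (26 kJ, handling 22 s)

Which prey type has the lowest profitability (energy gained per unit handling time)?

amphipods

In descending order of E/h:
isopods: 19/9.8 = 1.94 kJ/s
small clams: 26/22 = 1.18 kJ/s
polychaete worms: 12/31 = 0.387 kJ/s
amphipods: 6.1/23 = 0.265 kJ/s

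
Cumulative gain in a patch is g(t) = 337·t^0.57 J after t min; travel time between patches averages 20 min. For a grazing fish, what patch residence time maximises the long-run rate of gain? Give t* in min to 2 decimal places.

Optimal t* satisfies g'(t*) = g(t*)/(T + t*).
g'(t) = 0.57·337·t^-0.43. Setting 0.57·337·t^-0.43 = 337·t^0.57/(20+t) gives 0.57(20+t) = t, so 0.43·t = 0.57×20.
t* = 0.57×20/0.43 = 26.51 min.

26.51 min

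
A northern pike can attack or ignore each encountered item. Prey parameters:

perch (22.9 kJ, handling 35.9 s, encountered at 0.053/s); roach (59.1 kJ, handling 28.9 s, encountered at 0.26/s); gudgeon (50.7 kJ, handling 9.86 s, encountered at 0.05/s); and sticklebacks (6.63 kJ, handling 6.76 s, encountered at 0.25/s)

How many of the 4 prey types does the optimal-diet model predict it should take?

2

Profitabilities (E/h, kJ/s): gudgeon 5.14, roach 2.04, sticklebacks 0.981, perch 0.638. Add prey in this order while the next type's profitability exceeds the intake rate on those already taken.
Rate on top 1: 1.698. roach: 2.04 > 1.698 → include.
Rate on top 2: 1.987. sticklebacks: 0.981 < 1.987 → exclude; stop.
Optimal diet: gudgeon, roach — 2 of 4 types.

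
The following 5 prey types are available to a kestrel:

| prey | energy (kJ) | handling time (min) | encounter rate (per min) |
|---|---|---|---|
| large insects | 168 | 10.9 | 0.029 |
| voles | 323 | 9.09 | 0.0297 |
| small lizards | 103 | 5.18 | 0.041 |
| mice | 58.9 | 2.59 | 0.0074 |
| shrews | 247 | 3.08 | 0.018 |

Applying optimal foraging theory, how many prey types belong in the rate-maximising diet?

5

Profitabilities (E/h, kJ/min): shrews 80.2, voles 35.5, mice 22.7, small lizards 19.9, large insects 15.4. Add prey in this order while the next type's profitability exceeds the intake rate on those already taken.
Rate on top 1: 4.212. voles: 35.5 > 4.212 → include.
Rate on top 2: 10.59. mice: 22.7 > 10.59 → include.
Rate on top 3: 10.77. small lizards: 19.9 > 10.77 → include.
Rate on top 4: 12.01. large insects: 15.4 > 12.01 → include.
Optimal diet: shrews, voles, mice, small lizards, large insects — 5 of 5 types.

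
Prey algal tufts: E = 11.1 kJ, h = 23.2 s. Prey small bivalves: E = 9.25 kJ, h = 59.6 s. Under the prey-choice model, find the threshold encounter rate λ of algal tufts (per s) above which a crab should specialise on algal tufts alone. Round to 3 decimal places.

Drop small bivalves once their profitability E₂/h₂ falls below the rate achievable on algal tufts alone: E₂/h₂ = λE₁/(1 + λh₁).
Solve for λ: λE₁h₂ = E₂(1 + λh₁) → λ(E₁h₂ − E₂h₁) = E₂ → λ = E₂/(E₁h₂ − E₂h₁).
λ = 9.25/(11.1×59.6 − 9.25×23.2) = 9.25/447 = 0.0207 per s.

0.021 per s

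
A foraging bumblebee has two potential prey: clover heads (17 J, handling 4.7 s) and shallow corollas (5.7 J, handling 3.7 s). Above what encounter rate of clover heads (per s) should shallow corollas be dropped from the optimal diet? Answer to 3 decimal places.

0.158 per s

At the threshold, the rate on clover heads alone equals the profitability of shallow corollas: λ·17/(1 + λ·4.7) = 5.7/3.7 = 1.541.
Rearranging, λ(17 − 1.541×4.7) = 1.541, so λ = 1.541/9.759 = 0.1579 per s.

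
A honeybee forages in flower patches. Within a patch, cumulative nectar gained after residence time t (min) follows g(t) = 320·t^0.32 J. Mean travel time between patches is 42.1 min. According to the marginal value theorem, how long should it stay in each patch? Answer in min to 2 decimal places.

Optimal t* satisfies g'(t*) = g(t*)/(T + t*).
g'(t) = 0.32·320·t^-0.68. Setting 0.32·320·t^-0.68 = 320·t^0.32/(42.1+t) gives 0.32(42.1+t) = t, so 0.68·t = 0.32×42.1.
t* = 0.32×42.1/0.68 = 19.81 min.

19.81 min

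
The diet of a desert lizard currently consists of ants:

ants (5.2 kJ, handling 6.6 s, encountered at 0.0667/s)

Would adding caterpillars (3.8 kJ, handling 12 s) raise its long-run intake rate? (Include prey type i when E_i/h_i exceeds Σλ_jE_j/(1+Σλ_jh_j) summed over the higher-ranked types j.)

Current rate: (0.0667×5.2)/(1 + 0.0667×6.6) = 0.2408 kJ/s.
Profitability of caterpillars: 3.8/12 = 0.3167 kJ/s.
0.3167 > 0.2408, so adding caterpillars raises the average — include it.

Yes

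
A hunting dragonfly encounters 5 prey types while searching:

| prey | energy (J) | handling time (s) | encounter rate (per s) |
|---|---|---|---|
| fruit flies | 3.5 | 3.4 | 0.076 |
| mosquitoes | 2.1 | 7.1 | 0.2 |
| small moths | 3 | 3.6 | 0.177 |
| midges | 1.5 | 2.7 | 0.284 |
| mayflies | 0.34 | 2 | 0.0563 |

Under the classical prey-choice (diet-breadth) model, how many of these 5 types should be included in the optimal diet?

3

E/h in descending order: fruit flies 1.03, small moths 0.833, midges 0.556, mosquitoes 0.296, mayflies 0.17 J/s. The optimal diet is the largest prefix of this list for which every included type satisfies E_i/h_i > R on the types above it.
Rate on top 1: 0.2114. small moths: 0.833 > 0.2114 → include.
Rate on top 2: 0.4204. midges: 0.556 > 0.4204 → include.
Rate on top 3: 0.4594. mosquitoes: 0.296 < 0.4594 → exclude; stop.
Optimal diet: fruit flies, small moths, midges — 3 of 5 types.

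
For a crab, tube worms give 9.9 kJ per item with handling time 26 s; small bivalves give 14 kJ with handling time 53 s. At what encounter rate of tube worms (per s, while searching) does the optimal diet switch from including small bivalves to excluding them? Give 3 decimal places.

0.087 per s

Drop small bivalves once their profitability E₂/h₂ falls below the rate achievable on tube worms alone: E₂/h₂ = λE₁/(1 + λh₁).
Solve for λ: λE₁h₂ = E₂(1 + λh₁) → λ(E₁h₂ − E₂h₁) = E₂ → λ = E₂/(E₁h₂ − E₂h₁).
λ = 14/(9.9×53 − 14×26) = 14/160.7 = 0.08712 per s.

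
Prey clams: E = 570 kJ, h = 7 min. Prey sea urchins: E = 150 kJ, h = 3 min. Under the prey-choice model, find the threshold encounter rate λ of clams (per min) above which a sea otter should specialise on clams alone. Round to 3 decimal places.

0.227 per min

The zero-one rule: include sea urchins iff E₂/h₂ > λE₁/(1+λh₁). Equality gives the switch point.
λE₁h₂ = E₂ + λE₂h₁ ⇒ λ = E₂/(E₁h₂ − E₂h₁) = 150/(1710 − 1050) = 0.2273 per min.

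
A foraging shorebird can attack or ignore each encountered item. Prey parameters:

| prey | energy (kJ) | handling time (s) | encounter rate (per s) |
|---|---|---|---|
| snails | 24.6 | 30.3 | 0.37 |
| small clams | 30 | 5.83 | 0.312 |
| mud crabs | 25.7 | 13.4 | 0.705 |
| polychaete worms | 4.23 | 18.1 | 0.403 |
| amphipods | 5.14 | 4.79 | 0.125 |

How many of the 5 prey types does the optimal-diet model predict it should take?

1

Rank by E/h (kJ/s): small clams 5.15, mud crabs 1.92, amphipods 1.07, snails 0.812, polychaete worms 0.234. Include each in turn until the next type's E/h falls below the running intake rate.
Rate on top 1: 3.32. mud crabs: 1.92 < 3.32 → exclude; stop.
Optimal diet: small clams — 1 of 5 types.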